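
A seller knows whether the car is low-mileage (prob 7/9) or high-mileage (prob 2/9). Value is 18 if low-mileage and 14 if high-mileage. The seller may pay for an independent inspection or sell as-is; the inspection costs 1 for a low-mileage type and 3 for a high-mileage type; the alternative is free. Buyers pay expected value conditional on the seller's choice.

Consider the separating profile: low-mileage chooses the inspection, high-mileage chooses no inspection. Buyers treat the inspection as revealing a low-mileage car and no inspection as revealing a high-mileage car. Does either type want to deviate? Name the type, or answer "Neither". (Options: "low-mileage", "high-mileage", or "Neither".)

high-mileage

The inspection pays 18; no inspection pays 14.
low-mileage: assigned the inspection, nets 18 − 1 = 17; deviating to no inspection nets 14.
high-mileage: assigned no inspection, nets 14; deviating to the inspection nets 18 − 3 = 15.
The high-mileage type gains 1 by deviating.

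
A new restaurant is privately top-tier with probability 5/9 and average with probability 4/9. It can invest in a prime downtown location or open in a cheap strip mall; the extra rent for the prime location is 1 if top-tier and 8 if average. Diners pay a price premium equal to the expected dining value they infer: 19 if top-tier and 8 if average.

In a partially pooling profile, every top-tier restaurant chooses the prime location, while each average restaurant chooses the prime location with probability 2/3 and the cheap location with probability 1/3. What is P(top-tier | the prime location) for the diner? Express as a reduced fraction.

15/23

P(the prime location) = (5/9)·1 + (4/9)·(2/3) = 23/27.
By Bayes' rule, P(top-tier | the prime location) = (5/9) / (23/27) = 15/23.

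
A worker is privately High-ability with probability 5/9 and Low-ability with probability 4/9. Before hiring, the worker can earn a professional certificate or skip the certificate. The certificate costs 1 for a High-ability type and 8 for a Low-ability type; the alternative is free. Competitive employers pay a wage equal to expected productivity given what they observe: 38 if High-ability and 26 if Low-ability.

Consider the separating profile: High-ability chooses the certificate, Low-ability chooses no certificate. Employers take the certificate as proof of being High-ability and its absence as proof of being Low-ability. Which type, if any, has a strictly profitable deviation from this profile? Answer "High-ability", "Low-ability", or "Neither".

The certificate pays 38; no certificate pays 26.
High-ability: assigned the certificate, nets 38 − 1 = 37; deviating to no certificate nets 26.
Low-ability: assigned no certificate, nets 26; deviating to the certificate nets 38 − 8 = 30.
The Low-ability type gains 4 by deviating.

Low-ability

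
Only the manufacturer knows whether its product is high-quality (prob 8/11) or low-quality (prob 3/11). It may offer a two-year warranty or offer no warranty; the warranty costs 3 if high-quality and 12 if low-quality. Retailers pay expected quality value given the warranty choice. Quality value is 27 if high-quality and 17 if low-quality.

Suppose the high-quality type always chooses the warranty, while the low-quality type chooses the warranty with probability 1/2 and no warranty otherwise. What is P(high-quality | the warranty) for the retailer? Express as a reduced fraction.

16/19

P(the warranty) = (8/11)·1 + (3/11)·(1/2) = 19/22.
By Bayes' rule, P(high-quality | the warranty) = (8/11) / (19/22) = 16/19.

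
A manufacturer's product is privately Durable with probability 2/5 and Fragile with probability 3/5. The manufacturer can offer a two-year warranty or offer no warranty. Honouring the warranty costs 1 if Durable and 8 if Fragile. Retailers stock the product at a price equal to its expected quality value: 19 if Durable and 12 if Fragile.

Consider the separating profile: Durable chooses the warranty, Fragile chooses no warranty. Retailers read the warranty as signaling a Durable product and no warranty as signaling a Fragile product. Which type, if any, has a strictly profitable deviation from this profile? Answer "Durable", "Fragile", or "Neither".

Neither

The warranty pays 19; no warranty pays 12.
Durable: assigned the warranty, nets 19 − 1 = 18; deviating to no warranty nets 12.
Fragile: assigned no warranty, nets 12; deviating to the warranty nets 19 − 8 = 11.
Both types strictly prefer their assigned action; no profitable deviation.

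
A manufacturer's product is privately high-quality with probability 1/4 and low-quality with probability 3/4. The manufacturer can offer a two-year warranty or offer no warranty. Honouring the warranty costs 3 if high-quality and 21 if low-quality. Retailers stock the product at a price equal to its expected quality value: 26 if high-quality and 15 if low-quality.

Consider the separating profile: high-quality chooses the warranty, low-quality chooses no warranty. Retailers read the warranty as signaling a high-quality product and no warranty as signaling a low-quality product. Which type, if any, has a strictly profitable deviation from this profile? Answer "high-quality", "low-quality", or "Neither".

Neither

The warranty pays 26; no warranty pays 15.
high-quality: assigned the warranty, nets 26 − 3 = 23; deviating to no warranty nets 15.
low-quality: assigned no warranty, nets 15; deviating to the warranty nets 26 − 21 = 5.
Both types strictly prefer their assigned action; no profitable deviation.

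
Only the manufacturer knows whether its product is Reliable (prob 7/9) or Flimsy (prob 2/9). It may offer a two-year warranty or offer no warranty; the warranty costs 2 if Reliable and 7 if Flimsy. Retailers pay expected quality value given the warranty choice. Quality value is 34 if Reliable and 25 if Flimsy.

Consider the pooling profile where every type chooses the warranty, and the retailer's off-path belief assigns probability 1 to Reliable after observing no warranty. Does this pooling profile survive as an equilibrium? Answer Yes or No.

On path, the retailer holds the prior and pays 7/9·34 + 2/9·25 = 32. Off path (no warranty), believing Reliable, it pays 34.
Reliable: the warranty nets 32 − 2 = 30; no warranty nets 34. Reliable would deviate.
Flimsy: the warranty nets 32 − 7 = 25; no warranty nets 34. Flimsy would deviate.
A type deviates, so pooling fails.

No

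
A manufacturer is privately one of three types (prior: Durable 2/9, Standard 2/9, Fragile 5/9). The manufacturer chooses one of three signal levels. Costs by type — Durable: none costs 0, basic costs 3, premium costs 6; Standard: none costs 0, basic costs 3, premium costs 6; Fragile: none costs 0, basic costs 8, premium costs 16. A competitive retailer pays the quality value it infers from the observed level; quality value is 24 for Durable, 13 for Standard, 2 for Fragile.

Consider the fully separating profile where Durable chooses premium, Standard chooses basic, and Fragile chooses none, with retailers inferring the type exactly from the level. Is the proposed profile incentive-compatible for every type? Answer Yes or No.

Separating prices: premium → 24, basic → 13, none → 2.
Durable (assigned premium): none: 2 − 0 = 2; basic: 13 − 3 = 10; premium: 24 − 6 = 18. Durable stays.
Standard (assigned basic): none: 2 − 0 = 2; basic: 13 − 3 = 10; premium: 24 − 6 = 18. Standard prefers premium.
Fragile (assigned none): none: 2 − 0 = 2; basic: 13 − 8 = 5; premium: 24 − 16 = 8. Fragile prefers premium.
At least one type deviates; the separating profile fails.

No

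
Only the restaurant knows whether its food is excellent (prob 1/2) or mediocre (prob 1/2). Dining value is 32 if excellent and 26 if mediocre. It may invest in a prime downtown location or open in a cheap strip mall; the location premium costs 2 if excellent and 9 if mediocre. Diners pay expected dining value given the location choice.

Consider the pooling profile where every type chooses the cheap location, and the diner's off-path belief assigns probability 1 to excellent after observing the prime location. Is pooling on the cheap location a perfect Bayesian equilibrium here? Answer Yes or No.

On path, the diner holds the prior and pays 1/2·32 + 1/2·26 = 29. Off path (the prime location), believing excellent, it pays 32.
excellent: the cheap location nets 29; the prime location nets 32 − 2 = 30. excellent would deviate.
mediocre: the cheap location nets 29; the prime location nets 32 − 9 = 23. mediocre stays.
A type deviates, so pooling fails.

No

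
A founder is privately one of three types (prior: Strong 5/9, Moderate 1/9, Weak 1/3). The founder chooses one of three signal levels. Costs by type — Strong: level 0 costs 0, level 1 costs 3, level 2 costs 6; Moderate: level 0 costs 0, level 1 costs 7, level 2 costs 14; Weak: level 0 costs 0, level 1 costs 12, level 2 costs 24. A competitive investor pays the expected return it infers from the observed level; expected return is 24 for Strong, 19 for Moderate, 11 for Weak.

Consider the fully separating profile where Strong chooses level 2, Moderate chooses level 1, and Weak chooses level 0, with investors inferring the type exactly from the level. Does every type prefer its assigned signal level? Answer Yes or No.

Yes

Separating valuations: level 2 → 24, level 1 → 19, level 0 → 11.
Strong (assigned level 2): level 0: 11 − 0 = 11; level 1: 19 − 3 = 16; level 2: 24 − 6 = 18. Strong stays.
Moderate (assigned level 1): level 0: 11 − 0 = 11; level 1: 19 − 7 = 12; level 2: 24 − 14 = 10. Moderate stays.
Weak (assigned level 0): level 0: 11 − 0 = 11; level 1: 19 − 12 = 7; level 2: 24 − 24 = 0. Weak stays.
Every type prefers its assigned level; separation holds.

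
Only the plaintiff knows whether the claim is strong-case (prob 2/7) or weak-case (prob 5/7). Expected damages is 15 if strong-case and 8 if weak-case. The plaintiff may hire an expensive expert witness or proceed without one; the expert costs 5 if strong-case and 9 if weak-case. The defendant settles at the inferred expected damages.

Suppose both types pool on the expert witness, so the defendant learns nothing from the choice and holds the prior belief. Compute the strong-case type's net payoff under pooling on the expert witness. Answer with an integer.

Pooled settlement = 2/7·15 + 5/7·8 = 10.
strong-case pays cost 5 for the expert witness, so net payoff = 10 − 5 = 5.

5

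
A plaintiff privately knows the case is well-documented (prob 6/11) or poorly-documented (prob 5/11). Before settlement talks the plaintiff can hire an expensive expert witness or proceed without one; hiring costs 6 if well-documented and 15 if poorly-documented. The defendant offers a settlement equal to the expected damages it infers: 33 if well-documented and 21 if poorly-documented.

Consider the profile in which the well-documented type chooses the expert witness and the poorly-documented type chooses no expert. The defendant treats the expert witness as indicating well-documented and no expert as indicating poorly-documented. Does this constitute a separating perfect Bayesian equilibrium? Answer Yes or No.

Under these beliefs, the expert witness earns settlement 33 and no expert earns settlement 21.
well-documented: the expert witness nets 33 − 6 = 27; no expert nets 21. well-documented prefers the expert witness.
poorly-documented: the expert witness nets 33 − 15 = 18; no expert nets 21. poorly-documented prefers no expert.
Neither type deviates, so the separating profile is an equilibrium.

Yes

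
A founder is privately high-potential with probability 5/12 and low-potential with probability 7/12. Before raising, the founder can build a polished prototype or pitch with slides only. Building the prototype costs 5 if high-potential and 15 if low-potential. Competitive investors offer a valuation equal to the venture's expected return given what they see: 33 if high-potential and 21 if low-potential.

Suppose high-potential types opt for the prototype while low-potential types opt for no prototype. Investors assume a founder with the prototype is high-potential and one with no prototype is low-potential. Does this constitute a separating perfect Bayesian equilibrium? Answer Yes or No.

Under these beliefs, the prototype earns valuation 33 and no prototype earns valuation 21.
high-potential: the prototype nets 33 − 5 = 28; no prototype nets 21. high-potential prefers the prototype.
low-potential: the prototype nets 33 − 15 = 18; no prototype nets 21. low-potential prefers no prototype.
Neither type deviates, so the separating profile is an equilibrium.

Yes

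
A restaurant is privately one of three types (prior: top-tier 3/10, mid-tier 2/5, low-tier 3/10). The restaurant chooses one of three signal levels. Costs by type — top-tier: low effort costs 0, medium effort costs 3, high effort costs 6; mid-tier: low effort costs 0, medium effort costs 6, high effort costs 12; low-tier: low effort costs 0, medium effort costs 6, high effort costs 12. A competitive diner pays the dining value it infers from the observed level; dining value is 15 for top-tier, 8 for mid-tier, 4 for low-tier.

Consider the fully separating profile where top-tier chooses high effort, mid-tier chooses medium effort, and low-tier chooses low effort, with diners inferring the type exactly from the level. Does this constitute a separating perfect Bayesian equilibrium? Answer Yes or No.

Separating price premiums: high effort → 15, medium effort → 8, low effort → 4.
top-tier (assigned high effort): low effort: 4 − 0 = 4; medium effort: 8 − 3 = 5; high effort: 15 − 6 = 9. top-tier stays.
mid-tier (assigned medium effort): low effort: 4 − 0 = 4; medium effort: 8 − 6 = 2; high effort: 15 − 12 = 3. mid-tier prefers low effort.
low-tier (assigned low effort): low effort: 4 − 0 = 4; medium effort: 8 − 6 = 2; high effort: 15 − 12 = 3. low-tier stays.
At least one type deviates; the separating profile fails.

No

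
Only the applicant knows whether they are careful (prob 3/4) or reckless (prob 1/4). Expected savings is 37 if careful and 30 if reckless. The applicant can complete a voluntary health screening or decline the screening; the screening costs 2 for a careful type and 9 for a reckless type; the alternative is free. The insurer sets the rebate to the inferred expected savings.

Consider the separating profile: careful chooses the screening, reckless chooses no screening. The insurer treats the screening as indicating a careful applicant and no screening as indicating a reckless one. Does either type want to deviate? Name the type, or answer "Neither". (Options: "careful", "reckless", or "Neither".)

The screening pays 37; no screening pays 30.
careful: assigned the screening, nets 37 − 2 = 35; deviating to no screening nets 30.
reckless: assigned no screening, nets 30; deviating to the screening nets 37 − 9 = 28.
Both types strictly prefer their assigned action; no profitable deviation.

Neither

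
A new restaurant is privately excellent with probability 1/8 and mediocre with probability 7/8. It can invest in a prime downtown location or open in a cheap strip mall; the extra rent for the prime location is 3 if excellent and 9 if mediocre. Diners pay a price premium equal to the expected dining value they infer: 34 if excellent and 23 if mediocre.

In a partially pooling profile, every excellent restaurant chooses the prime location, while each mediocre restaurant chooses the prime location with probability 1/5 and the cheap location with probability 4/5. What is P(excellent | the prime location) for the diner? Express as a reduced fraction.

5/12

P(the prime location) = (1/8)·1 + (7/8)·(1/5) = 3/10.
By Bayes' rule, P(excellent | the prime location) = (1/8) / (3/10) = 5/12.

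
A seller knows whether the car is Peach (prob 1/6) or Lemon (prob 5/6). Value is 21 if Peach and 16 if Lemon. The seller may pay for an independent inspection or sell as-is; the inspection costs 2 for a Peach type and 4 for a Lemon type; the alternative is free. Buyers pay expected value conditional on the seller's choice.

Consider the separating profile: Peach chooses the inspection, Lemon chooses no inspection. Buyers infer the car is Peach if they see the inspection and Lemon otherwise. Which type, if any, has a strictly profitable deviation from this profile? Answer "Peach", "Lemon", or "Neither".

Lemon

The inspection pays 21; no inspection pays 16.
Peach: assigned the inspection, nets 21 − 2 = 19; deviating to no inspection nets 16.
Lemon: assigned no inspection, nets 16; deviating to the inspection nets 21 − 4 = 17.
The Lemon type gains 1 by deviating.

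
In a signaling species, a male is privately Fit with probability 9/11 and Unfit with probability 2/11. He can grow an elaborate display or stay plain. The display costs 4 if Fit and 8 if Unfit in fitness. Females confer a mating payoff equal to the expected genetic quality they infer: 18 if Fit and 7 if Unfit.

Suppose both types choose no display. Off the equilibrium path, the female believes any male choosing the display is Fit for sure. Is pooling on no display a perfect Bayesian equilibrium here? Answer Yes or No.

On path, the female holds the prior and pays 9/11·18 + 2/11·7 = 16. Off path (the display), believing Fit, it pays 18.
Fit: no display nets 16; the display nets 18 − 4 = 14. Fit stays.
Unfit: no display nets 16; the display nets 18 − 8 = 10. Unfit stays.
No type deviates, so pooling is sustained.

Yes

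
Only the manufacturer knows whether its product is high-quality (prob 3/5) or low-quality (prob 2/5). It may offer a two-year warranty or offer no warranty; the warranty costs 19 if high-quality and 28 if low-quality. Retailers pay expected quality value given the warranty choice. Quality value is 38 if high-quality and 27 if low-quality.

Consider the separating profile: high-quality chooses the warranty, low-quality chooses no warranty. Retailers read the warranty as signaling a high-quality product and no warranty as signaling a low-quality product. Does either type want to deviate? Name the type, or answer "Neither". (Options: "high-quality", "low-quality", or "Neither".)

high-quality

The warranty pays 38; no warranty pays 27.
high-quality: assigned the warranty, nets 38 − 19 = 19; deviating to no warranty nets 27.
low-quality: assigned no warranty, nets 27; deviating to the warranty nets 38 − 28 = 10.
The high-quality type gains 8 by deviating.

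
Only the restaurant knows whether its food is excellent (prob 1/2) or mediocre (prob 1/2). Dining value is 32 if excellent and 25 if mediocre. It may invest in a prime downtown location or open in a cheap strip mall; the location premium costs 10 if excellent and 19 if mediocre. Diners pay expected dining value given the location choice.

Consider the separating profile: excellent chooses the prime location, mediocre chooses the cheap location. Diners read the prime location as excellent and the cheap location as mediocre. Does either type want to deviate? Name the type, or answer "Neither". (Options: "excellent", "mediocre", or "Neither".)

The prime location pays 32; the cheap location pays 25.
excellent: assigned the prime location, nets 32 − 10 = 22; deviating to the cheap location nets 25.
mediocre: assigned the cheap location, nets 25; deviating to the prime location nets 32 − 19 = 13.
The excellent type gains 3 by deviating.

excellent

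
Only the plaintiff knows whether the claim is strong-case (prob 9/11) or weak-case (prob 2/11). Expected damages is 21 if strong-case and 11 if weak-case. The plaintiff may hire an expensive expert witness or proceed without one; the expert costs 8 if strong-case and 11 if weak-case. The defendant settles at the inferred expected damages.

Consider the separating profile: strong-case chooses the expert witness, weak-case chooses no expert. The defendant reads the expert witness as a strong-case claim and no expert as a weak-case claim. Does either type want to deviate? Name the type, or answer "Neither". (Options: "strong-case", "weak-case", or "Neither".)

Neither

The expert witness pays 21; no expert pays 11.
strong-case: assigned the expert witness, nets 21 − 8 = 13; deviating to no expert nets 11.
weak-case: assigned no expert, nets 11; deviating to the expert witness nets 21 − 11 = 10.
Both types strictly prefer their assigned action; no profitable deviation.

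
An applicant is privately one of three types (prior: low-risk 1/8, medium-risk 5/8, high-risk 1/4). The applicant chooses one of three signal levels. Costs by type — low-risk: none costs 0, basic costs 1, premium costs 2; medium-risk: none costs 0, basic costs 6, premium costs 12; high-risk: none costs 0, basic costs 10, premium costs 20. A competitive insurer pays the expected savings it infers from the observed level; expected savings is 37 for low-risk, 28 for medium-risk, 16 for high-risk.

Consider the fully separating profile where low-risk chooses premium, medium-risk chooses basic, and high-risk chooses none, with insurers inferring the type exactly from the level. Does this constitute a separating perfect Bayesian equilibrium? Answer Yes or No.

Separating rebates: premium → 37, basic → 28, none → 16.
low-risk (assigned premium): none: 16 − 0 = 16; basic: 28 − 1 = 27; premium: 37 − 2 = 35. low-risk stays.
medium-risk (assigned basic): none: 16 − 0 = 16; basic: 28 − 6 = 22; premium: 37 − 12 = 25. medium-risk prefers premium.
high-risk (assigned none): none: 16 − 0 = 16; basic: 28 − 10 = 18; premium: 37 − 20 = 17. high-risk prefers basic.
At least one type deviates; the separating profile fails.

No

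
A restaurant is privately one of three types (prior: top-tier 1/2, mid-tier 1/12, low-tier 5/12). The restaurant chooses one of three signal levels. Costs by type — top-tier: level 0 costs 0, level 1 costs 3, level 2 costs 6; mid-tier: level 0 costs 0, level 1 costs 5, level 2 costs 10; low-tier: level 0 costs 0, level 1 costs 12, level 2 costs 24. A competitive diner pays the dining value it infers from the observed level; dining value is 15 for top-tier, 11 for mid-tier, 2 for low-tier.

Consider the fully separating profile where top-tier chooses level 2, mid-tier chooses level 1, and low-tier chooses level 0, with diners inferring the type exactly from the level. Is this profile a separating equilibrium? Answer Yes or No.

Yes

Separating price premiums: level 2 → 15, level 1 → 11, level 0 → 2.
top-tier (assigned level 2): level 0: 2 − 0 = 2; level 1: 11 − 3 = 8; level 2: 15 − 6 = 9. top-tier stays.
mid-tier (assigned level 1): level 0: 2 − 0 = 2; level 1: 11 − 5 = 6; level 2: 15 − 10 = 5. mid-tier stays.
low-tier (assigned level 0): level 0: 2 − 0 = 2; level 1: 11 − 12 = -1; level 2: 15 − 24 = -9. low-tier stays.
Every type prefers its assigned level; separation holds.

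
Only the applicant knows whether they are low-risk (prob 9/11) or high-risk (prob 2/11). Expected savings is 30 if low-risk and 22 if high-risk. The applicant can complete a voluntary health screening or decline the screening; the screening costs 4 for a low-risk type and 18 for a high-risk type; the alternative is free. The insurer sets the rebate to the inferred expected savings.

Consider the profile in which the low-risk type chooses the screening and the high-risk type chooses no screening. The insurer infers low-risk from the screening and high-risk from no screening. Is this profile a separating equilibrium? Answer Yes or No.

Under these beliefs, the screening earns rebate 30 and no screening earns rebate 22.
low-risk: the screening nets 30 − 4 = 26; no screening nets 22. low-risk prefers the screening.
high-risk: the screening nets 30 − 18 = 12; no screening nets 22. high-risk prefers no screening.
Neither type deviates, so the separating profile is an equilibrium.

Yes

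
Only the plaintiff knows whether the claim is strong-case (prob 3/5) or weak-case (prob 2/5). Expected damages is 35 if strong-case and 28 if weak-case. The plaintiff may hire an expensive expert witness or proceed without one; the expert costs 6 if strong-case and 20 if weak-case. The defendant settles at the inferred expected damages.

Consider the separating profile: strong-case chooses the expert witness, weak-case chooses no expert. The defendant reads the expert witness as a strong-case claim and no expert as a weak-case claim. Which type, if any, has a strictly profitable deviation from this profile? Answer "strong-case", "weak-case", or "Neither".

The expert witness pays 35; no expert pays 28.
strong-case: assigned the expert witness, nets 35 − 6 = 29; deviating to no expert nets 28.
weak-case: assigned no expert, nets 28; deviating to the expert witness nets 35 − 20 = 15.
Both types strictly prefer their assigned action; no profitable deviation.

Neither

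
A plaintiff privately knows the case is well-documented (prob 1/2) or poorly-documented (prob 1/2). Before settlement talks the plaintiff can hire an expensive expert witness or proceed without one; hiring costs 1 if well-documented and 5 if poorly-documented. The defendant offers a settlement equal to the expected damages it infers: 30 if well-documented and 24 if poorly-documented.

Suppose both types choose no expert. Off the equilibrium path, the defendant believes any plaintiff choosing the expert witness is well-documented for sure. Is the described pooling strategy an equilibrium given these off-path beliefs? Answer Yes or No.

No

On path, the defendant holds the prior and pays 1/2·30 + 1/2·24 = 27. Off path (the expert witness), believing well-documented, it pays 30.
well-documented: no expert nets 27; the expert witness nets 30 − 1 = 29. well-documented would deviate.
poorly-documented: no expert nets 27; the expert witness nets 30 − 5 = 25. poorly-documented stays.
A type deviates, so pooling fails.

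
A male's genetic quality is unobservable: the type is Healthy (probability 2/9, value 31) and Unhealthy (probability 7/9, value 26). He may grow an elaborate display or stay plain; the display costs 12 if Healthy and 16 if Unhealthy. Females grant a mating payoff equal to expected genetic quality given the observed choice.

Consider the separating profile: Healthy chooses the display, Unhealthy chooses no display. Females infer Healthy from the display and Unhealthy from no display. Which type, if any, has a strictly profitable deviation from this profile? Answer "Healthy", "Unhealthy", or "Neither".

The display pays 31; no display pays 26.
Healthy: assigned the display, nets 31 − 12 = 19; deviating to no display nets 26.
Unhealthy: assigned no display, nets 26; deviating to the display nets 31 − 16 = 15.
The Healthy type gains 7 by deviating.

Healthy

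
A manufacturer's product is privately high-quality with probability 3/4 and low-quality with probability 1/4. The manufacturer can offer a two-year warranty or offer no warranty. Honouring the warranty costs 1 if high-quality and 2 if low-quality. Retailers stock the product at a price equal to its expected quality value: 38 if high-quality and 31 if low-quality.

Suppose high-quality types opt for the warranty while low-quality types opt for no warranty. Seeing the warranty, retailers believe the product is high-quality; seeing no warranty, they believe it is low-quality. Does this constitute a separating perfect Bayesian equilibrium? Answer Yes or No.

No

Under these beliefs, the warranty earns price 38 and no warranty earns price 31.
high-quality: the warranty nets 38 − 1 = 37; no warranty nets 31. high-quality prefers the warranty.
low-quality: the warranty nets 38 − 2 = 36; no warranty nets 31. low-quality would deviate to the warranty.
low-quality has a profitable deviation, so the profile is not an equilibrium.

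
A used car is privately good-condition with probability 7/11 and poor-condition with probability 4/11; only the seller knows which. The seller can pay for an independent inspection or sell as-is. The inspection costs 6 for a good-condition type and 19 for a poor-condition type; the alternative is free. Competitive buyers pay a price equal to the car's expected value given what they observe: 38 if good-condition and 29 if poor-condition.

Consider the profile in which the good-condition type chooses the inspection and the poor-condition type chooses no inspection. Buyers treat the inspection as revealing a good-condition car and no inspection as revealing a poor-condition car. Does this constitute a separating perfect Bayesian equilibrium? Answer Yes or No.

Under these beliefs, the inspection earns price 38 and no inspection earns price 29.
good-condition: the inspection nets 38 − 6 = 32; no inspection nets 29. good-condition prefers the inspection.
poor-condition: the inspection nets 38 − 19 = 19; no inspection nets 29. poor-condition prefers no inspection.
Neither type deviates, so the separating profile is an equilibrium.

Yes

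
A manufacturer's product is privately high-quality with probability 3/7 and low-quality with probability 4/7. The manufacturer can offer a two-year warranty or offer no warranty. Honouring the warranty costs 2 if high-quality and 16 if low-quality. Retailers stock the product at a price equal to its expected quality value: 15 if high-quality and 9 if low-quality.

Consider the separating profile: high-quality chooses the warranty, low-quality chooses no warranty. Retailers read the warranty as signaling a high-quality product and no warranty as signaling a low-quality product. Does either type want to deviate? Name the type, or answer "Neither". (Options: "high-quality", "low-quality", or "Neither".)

Neither

The warranty pays 15; no warranty pays 9.
high-quality: assigned the warranty, nets 15 − 2 = 13; deviating to no warranty nets 9.
low-quality: assigned no warranty, nets 9; deviating to the warranty nets 15 − 16 = -1.
Both types strictly prefer their assigned action; no profitable deviation.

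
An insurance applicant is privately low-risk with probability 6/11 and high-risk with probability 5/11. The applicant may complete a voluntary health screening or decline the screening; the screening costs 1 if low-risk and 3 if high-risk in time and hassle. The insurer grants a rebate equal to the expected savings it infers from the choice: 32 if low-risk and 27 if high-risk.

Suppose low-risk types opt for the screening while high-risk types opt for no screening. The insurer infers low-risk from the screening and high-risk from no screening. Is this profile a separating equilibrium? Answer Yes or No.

Under these beliefs, the screening earns rebate 32 and no screening earns rebate 27.
low-risk: the screening nets 32 − 1 = 31; no screening nets 27. low-risk prefers the screening.
high-risk: the screening nets 32 − 3 = 29; no screening nets 27. high-risk would deviate to the screening.
high-risk has a profitable deviation, so the profile is not an equilibrium.

No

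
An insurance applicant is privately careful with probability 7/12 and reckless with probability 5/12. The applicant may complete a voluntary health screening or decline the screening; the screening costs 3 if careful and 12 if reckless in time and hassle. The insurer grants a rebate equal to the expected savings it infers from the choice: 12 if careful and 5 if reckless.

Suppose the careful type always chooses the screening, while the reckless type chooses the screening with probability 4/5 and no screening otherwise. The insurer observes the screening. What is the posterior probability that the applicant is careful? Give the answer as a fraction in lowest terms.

P(the screening) = (7/12)·1 + (5/12)·(4/5) = 11/12.
By Bayes' rule, P(careful | the screening) = (7/12) / (11/12) = 7/11.

7/11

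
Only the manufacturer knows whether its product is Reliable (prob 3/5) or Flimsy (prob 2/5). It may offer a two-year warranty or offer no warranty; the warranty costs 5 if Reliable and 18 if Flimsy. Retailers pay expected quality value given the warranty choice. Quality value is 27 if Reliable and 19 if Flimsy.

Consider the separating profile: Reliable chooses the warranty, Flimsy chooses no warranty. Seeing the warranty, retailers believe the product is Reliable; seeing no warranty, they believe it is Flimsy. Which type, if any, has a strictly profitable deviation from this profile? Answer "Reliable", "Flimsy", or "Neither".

Neither

The warranty pays 27; no warranty pays 19.
Reliable: assigned the warranty, nets 27 − 5 = 22; deviating to no warranty nets 19.
Flimsy: assigned no warranty, nets 19; deviating to the warranty nets 27 − 18 = 9.
Both types strictly prefer their assigned action; no profitable deviation.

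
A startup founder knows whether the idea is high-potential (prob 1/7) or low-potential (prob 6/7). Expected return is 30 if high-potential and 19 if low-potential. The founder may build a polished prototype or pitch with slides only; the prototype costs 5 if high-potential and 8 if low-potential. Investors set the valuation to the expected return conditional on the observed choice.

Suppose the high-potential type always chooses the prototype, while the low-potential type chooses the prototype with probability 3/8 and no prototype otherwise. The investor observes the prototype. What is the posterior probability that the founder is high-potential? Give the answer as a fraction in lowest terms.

P(the prototype) = (1/7)·1 + (6/7)·(3/8) = 13/28.
By Bayes' rule, P(high-potential | the prototype) = (1/7) / (13/28) = 4/13.

4/13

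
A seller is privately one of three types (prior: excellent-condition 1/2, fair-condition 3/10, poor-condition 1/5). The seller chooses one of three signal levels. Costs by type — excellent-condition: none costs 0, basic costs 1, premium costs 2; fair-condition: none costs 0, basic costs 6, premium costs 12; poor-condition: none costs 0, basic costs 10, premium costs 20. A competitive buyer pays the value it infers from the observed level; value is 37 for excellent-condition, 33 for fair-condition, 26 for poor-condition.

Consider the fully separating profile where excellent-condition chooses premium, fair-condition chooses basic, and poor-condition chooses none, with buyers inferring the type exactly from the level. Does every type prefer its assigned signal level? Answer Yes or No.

Yes

Separating prices: premium → 37, basic → 33, none → 26.
excellent-condition (assigned premium): none: 26 − 0 = 26; basic: 33 − 1 = 32; premium: 37 − 2 = 35. excellent-condition stays.
fair-condition (assigned basic): none: 26 − 0 = 26; basic: 33 − 6 = 27; premium: 37 − 12 = 25. fair-condition stays.
poor-condition (assigned none): none: 26 − 0 = 26; basic: 33 − 10 = 23; premium: 37 − 20 = 17. poor-condition stays.
Every type prefers its assigned level; separation holds.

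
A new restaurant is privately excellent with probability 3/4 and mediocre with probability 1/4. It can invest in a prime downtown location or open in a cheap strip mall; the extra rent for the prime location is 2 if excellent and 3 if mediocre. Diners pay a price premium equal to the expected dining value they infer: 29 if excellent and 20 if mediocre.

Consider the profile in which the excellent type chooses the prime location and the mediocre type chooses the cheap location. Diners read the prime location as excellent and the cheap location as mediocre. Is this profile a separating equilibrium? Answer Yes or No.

No

Under these beliefs, the prime location earns price premium 29 and the cheap location earns price premium 20.
excellent: the prime location nets 29 − 2 = 27; the cheap location nets 20. excellent prefers the prime location.
mediocre: the prime location nets 29 − 3 = 26; the cheap location nets 20. mediocre would deviate to the prime location.
mediocre has a profitable deviation, so the profile is not an equilibrium.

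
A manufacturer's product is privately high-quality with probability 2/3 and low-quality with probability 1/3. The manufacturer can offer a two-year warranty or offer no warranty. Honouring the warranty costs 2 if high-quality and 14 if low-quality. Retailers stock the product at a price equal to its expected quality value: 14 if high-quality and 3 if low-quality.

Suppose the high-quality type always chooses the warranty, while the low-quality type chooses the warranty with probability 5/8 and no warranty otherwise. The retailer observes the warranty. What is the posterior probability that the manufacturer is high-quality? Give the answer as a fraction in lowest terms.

16/21

P(the warranty) = (2/3)·1 + (1/3)·(5/8) = 7/8.
By Bayes' rule, P(high-quality | the warranty) = (2/3) / (7/8) = 16/21.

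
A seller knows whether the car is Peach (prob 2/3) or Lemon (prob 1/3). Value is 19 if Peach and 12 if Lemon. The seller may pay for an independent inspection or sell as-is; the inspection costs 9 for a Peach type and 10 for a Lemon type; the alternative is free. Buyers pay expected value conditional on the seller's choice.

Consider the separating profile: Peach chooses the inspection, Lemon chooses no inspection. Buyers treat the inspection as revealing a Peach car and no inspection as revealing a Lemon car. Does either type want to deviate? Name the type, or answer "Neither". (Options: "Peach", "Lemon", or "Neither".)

Peach

The inspection pays 19; no inspection pays 12.
Peach: assigned the inspection, nets 19 − 9 = 10; deviating to no inspection nets 12.
Lemon: assigned no inspection, nets 12; deviating to the inspection nets 19 − 10 = 9.
The Peach type gains 2 by deviating.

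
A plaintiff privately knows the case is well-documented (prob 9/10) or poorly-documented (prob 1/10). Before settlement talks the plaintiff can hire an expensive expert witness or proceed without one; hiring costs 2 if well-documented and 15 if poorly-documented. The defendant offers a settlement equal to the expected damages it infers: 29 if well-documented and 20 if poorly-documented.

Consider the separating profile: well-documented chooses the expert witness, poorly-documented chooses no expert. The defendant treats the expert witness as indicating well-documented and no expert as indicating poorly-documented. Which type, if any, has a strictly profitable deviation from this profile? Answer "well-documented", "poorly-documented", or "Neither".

The expert witness pays 29; no expert pays 20.
well-documented: assigned the expert witness, nets 29 − 2 = 27; deviating to no expert nets 20.
poorly-documented: assigned no expert, nets 20; deviating to the expert witness nets 29 − 15 = 14.
Both types strictly prefer their assigned action; no profitable deviation.

Neither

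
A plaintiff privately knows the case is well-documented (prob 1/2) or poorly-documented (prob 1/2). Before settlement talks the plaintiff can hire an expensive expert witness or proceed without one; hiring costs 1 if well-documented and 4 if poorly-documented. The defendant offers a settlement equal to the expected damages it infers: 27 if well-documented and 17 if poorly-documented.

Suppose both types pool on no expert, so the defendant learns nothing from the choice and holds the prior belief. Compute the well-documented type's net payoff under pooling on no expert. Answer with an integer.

Pooled settlement = 1/2·27 + 1/2·17 = 22.
well-documented pays no cost for no expert, so net payoff = 22.

22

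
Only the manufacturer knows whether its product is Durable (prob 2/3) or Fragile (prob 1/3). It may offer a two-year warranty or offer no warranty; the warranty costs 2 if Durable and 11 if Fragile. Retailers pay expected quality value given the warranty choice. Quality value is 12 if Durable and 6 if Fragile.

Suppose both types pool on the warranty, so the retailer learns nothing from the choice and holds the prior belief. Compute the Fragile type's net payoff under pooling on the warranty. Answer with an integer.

Pooled price = 2/3·12 + 1/3·6 = 10.
Fragile pays cost 11 for the warranty, so net payoff = 10 − 11 = -1.

-1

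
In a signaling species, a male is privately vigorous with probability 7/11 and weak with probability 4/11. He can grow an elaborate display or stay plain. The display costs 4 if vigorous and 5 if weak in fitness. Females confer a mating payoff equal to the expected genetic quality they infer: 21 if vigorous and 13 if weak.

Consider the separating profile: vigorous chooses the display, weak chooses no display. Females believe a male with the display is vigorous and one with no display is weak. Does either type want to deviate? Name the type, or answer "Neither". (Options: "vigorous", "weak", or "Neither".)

The display pays 21; no display pays 13.
vigorous: assigned the display, nets 21 − 4 = 17; deviating to no display nets 13.
weak: assigned no display, nets 13; deviating to the display nets 21 − 5 = 16.
The weak type gains 3 by deviating.

weak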